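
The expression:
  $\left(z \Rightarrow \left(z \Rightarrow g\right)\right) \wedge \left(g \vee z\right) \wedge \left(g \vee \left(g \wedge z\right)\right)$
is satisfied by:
  {g: True}


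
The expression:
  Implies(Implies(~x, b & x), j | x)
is always true.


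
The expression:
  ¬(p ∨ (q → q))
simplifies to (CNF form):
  False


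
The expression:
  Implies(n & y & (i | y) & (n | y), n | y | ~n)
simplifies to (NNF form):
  True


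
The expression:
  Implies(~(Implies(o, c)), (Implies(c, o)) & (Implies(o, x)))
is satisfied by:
  {x: True, c: True, o: False}
  {x: True, o: False, c: False}
  {c: True, o: False, x: False}
  {c: False, o: False, x: False}
  {x: True, c: True, o: True}
  {x: True, o: True, c: False}
  {c: True, o: True, x: False}


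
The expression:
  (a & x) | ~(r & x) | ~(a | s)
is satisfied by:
  {a: True, s: False, x: False, r: False}
  {a: False, s: False, x: False, r: False}
  {r: True, a: True, s: False, x: False}
  {r: True, a: False, s: False, x: False}
  {a: True, x: True, r: False, s: False}
  {x: True, r: False, s: False, a: False}
  {r: True, x: True, a: True, s: False}
  {r: True, x: True, a: False, s: False}
  {a: True, s: True, r: False, x: False}
  {s: True, r: False, x: False, a: False}
  {a: True, r: True, s: True, x: False}
  {r: True, s: True, a: False, x: False}
  {a: True, x: True, s: True, r: False}
  {x: True, s: True, r: False, a: False}
  {r: True, x: True, s: True, a: True}


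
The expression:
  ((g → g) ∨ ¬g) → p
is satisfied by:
  {p: True}


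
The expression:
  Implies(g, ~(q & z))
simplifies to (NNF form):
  ~g | ~q | ~z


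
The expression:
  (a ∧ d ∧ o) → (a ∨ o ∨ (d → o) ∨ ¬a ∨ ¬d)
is always true.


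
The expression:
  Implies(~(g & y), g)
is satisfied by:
  {g: True}


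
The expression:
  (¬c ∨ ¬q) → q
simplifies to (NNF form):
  q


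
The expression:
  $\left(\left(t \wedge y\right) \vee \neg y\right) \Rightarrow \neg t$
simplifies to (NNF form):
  $\neg t$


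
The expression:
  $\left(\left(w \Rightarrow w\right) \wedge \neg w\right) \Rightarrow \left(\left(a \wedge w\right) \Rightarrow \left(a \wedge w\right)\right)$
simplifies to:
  $\text{True}$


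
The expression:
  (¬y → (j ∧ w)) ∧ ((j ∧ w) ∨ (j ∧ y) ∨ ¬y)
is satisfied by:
  {j: True, y: True, w: True}
  {j: True, y: True, w: False}
  {j: True, w: True, y: False}


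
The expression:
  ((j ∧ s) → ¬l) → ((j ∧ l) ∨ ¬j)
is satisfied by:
  {l: True, j: False}
  {j: False, l: False}
  {j: True, l: True}


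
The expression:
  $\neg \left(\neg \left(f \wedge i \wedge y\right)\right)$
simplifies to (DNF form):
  $f \wedge i \wedge y$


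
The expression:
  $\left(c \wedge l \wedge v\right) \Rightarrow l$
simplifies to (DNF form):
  $\text{True}$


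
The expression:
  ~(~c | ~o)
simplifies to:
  c & o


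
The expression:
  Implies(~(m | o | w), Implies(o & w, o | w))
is always true.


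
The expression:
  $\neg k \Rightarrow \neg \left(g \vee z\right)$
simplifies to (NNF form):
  $k \vee \left(\neg g \wedge \neg z\right)$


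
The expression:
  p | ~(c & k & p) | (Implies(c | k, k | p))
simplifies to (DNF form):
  True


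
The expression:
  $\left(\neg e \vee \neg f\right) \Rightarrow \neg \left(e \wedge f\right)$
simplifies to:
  $\text{True}$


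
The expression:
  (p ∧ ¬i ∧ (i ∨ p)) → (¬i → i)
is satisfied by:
  {i: True, p: False}
  {p: False, i: False}
  {p: True, i: True}


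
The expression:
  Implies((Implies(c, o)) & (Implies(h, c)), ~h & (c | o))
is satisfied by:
  {o: True, h: False, c: False}
  {c: True, h: False, o: False}
  {c: True, h: False, o: True}
  {h: True, c: False, o: False}
  {o: True, h: True, c: False}
  {c: True, h: True, o: False}


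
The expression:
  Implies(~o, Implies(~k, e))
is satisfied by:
  {k: True, o: True, e: True}
  {k: True, o: True, e: False}
  {k: True, e: True, o: False}
  {k: True, e: False, o: False}
  {o: True, e: True, k: False}
  {o: True, e: False, k: False}
  {e: True, o: False, k: False}


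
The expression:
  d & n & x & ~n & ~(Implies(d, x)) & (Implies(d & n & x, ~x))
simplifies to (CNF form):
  False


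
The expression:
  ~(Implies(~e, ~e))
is never true.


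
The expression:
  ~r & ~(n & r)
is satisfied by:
  {r: False}


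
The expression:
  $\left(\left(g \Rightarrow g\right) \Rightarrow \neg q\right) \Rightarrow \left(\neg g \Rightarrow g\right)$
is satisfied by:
  {q: True, g: True}
  {q: True, g: False}
  {g: True, q: False}


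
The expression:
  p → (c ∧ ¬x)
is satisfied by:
  {c: True, x: False, p: False}
  {x: False, p: False, c: False}
  {c: True, x: True, p: False}
  {x: True, c: False, p: False}
  {p: True, c: True, x: False}


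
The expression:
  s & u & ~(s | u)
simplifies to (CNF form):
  False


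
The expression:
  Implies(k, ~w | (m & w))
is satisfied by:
  {m: True, w: False, k: False}
  {w: False, k: False, m: False}
  {m: True, k: True, w: False}
  {k: True, w: False, m: False}
  {m: True, w: True, k: False}
  {w: True, m: False, k: False}
  {m: True, k: True, w: True}


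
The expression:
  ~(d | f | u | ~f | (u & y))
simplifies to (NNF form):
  False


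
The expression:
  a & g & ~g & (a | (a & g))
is never true.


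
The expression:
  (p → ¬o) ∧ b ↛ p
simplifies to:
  b ∧ ¬p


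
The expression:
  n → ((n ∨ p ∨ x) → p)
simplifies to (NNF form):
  p ∨ ¬n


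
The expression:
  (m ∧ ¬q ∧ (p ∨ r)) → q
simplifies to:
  q ∨ (¬p ∧ ¬r) ∨ ¬m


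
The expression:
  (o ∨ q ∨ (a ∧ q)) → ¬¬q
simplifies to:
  q ∨ ¬o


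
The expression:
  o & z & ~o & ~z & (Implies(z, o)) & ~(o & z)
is never true.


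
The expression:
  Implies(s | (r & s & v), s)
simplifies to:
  True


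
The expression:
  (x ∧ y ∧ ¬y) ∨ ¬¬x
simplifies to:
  x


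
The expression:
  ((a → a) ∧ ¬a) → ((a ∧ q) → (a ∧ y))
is always true.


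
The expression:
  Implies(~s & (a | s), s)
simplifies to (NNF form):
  s | ~a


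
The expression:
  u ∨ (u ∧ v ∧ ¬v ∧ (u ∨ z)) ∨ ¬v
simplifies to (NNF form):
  u ∨ ¬v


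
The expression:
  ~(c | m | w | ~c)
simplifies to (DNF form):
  False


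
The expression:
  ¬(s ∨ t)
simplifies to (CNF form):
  ¬s ∧ ¬t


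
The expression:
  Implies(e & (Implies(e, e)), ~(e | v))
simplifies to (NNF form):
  ~e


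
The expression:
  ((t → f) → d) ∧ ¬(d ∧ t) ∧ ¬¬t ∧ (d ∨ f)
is never true.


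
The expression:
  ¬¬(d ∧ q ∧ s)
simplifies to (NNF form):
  d ∧ q ∧ s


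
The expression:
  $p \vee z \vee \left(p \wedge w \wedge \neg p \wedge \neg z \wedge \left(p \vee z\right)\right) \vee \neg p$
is always true.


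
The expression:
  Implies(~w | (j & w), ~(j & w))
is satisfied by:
  {w: False, j: False}
  {j: True, w: False}
  {w: True, j: False}


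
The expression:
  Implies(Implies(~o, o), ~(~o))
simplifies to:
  True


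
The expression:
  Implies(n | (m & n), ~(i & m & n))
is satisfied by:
  {m: False, n: False, i: False}
  {i: True, m: False, n: False}
  {n: True, m: False, i: False}
  {i: True, n: True, m: False}
  {m: True, i: False, n: False}
  {i: True, m: True, n: False}
  {n: True, m: True, i: False}


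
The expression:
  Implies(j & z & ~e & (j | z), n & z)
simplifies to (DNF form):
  e | n | ~j | ~z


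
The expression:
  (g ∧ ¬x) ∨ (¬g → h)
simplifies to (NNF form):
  g ∨ h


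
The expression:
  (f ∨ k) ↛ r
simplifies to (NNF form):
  ¬r ∧ (f ∨ k)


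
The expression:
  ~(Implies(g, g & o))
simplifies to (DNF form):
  g & ~o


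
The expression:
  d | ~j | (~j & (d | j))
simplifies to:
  d | ~j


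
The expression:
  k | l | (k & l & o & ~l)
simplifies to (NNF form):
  k | l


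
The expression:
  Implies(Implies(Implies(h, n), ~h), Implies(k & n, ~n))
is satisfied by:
  {h: True, k: False, n: False}
  {k: False, n: False, h: False}
  {h: True, n: True, k: False}
  {n: True, k: False, h: False}
  {h: True, k: True, n: False}
  {k: True, h: False, n: False}
  {h: True, n: True, k: True}


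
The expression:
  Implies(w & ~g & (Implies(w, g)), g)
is always true.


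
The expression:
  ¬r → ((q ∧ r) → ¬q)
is always true.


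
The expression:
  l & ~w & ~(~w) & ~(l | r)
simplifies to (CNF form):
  False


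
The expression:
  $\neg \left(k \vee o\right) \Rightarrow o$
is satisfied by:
  {k: True, o: True}
  {k: True, o: False}
  {o: True, k: False}


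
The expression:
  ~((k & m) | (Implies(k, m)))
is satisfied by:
  {k: True, m: False}


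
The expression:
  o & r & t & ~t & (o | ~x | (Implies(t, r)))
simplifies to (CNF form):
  False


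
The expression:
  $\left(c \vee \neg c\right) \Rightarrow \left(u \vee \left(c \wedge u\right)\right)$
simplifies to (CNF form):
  $u$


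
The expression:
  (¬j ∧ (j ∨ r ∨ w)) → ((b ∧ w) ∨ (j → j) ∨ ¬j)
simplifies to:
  True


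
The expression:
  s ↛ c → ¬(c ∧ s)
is always true.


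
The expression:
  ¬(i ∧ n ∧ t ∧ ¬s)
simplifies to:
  s ∨ ¬i ∨ ¬n ∨ ¬t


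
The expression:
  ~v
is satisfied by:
  {v: False}


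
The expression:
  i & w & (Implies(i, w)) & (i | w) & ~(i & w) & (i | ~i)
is never true.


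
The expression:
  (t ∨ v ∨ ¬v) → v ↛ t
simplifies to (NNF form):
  v ∧ ¬t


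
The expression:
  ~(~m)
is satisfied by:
  {m: True}


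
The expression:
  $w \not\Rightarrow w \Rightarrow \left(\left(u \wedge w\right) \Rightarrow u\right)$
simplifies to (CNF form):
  $\text{True}$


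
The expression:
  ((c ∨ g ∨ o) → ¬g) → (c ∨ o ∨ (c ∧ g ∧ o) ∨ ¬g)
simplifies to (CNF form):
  True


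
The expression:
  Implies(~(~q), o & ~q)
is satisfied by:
  {q: False}


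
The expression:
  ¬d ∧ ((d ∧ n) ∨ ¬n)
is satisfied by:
  {n: False, d: False}


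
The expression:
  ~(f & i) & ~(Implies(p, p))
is never true.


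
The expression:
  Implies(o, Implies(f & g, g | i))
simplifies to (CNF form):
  True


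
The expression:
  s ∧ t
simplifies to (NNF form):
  s ∧ t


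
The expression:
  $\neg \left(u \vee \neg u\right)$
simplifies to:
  $\text{False}$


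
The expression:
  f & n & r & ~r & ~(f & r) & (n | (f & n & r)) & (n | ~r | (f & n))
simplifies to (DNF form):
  False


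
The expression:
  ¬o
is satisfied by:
  {o: False}


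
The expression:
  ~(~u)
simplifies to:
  u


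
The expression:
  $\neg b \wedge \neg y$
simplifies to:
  $\neg b \wedge \neg y$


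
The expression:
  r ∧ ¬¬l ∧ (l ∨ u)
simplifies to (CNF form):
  l ∧ r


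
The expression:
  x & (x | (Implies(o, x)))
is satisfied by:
  {x: True}


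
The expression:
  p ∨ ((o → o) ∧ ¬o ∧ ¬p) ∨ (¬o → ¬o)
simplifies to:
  True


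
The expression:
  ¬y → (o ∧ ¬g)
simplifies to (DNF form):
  y ∨ (o ∧ ¬g)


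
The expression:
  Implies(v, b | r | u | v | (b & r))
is always true.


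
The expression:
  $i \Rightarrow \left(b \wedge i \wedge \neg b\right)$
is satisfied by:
  {i: False}


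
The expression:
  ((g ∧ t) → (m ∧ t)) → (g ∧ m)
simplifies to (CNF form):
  g ∧ (m ∨ t)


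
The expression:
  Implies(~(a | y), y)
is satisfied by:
  {a: True, y: True}
  {a: True, y: False}
  {y: True, a: False}


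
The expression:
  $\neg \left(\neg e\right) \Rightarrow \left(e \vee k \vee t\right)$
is always true.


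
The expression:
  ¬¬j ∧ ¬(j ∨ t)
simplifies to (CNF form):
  False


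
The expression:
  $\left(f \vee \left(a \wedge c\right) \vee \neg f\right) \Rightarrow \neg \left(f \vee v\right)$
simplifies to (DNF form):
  $\neg f \wedge \neg v$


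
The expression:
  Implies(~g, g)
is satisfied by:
  {g: True}


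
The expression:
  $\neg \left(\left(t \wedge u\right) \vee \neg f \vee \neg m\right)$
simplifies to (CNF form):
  $f \wedge m \wedge \left(\neg t \vee \neg u\right)$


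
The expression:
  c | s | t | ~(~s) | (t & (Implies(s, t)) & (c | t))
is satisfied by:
  {t: True, c: True, s: True}
  {t: True, c: True, s: False}
  {t: True, s: True, c: False}
  {t: True, s: False, c: False}
  {c: True, s: True, t: False}
  {c: True, s: False, t: False}
  {s: True, c: False, t: False}


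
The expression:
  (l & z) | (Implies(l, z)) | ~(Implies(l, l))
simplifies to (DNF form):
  z | ~l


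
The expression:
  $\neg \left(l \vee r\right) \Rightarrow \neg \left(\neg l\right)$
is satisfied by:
  {r: True, l: True}
  {r: True, l: False}
  {l: True, r: False}


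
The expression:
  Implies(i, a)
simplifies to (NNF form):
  a | ~i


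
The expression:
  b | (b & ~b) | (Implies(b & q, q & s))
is always true.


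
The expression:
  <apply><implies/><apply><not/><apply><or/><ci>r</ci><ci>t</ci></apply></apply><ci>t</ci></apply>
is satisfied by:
  {r: True, t: True}
  {r: True, t: False}
  {t: True, r: False}


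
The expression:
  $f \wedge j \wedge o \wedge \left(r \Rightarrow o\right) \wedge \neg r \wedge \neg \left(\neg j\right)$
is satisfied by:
  {f: True, j: True, o: True, r: False}


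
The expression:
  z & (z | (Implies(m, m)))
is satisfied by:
  {z: True}


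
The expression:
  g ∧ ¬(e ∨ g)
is never true.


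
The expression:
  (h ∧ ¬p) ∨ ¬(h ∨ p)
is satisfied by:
  {p: False}


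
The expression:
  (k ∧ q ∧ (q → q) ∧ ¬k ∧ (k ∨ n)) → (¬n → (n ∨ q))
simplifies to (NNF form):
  True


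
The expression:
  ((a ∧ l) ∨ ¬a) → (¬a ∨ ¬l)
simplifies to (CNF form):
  ¬a ∨ ¬l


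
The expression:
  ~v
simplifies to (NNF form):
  ~v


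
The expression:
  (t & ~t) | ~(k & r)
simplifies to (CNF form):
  ~k | ~r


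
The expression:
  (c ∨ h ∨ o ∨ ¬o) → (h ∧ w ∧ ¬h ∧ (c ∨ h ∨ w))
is never true.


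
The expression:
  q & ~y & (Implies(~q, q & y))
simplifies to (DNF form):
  q & ~y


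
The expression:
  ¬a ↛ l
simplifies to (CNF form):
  ¬a ∧ ¬l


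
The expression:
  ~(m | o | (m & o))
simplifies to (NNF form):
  ~m & ~o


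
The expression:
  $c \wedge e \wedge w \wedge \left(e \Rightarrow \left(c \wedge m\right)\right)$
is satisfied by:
  {c: True, m: True, e: True, w: True}


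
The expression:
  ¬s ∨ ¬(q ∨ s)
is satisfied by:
  {s: False}


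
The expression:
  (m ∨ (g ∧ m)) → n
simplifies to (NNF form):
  n ∨ ¬m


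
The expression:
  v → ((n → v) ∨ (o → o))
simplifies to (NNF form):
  True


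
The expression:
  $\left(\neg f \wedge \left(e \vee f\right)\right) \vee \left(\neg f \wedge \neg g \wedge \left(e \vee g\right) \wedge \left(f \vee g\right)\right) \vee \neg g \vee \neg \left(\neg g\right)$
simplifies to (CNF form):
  $\text{True}$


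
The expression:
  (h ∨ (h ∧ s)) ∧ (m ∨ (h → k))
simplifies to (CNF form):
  h ∧ (k ∨ m)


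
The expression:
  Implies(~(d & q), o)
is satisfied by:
  {q: True, o: True, d: True}
  {q: True, o: True, d: False}
  {o: True, d: True, q: False}
  {o: True, d: False, q: False}
  {q: True, d: True, o: False}


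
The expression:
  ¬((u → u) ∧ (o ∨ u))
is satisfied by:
  {u: False, o: False}


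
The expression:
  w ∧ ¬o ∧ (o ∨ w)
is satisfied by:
  {w: True, o: False}


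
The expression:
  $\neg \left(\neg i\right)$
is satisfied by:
  {i: True}


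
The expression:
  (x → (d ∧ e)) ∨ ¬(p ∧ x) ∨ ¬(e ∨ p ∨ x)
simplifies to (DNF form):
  (d ∧ e) ∨ ¬p ∨ ¬x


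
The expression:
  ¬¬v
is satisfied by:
  {v: True}


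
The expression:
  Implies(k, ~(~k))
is always true.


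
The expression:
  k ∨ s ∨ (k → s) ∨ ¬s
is always true.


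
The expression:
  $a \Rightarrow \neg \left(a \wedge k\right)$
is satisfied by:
  {k: False, a: False}
  {a: True, k: False}
  {k: True, a: False}


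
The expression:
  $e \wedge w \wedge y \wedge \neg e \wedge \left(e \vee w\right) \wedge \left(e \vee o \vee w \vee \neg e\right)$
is never true.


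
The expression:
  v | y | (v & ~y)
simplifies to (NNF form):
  v | y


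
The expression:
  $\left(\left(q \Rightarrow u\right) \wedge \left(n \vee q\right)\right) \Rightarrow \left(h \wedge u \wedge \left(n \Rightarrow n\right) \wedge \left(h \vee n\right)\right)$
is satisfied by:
  {h: True, u: False, q: False, n: False}
  {h: False, u: False, q: False, n: False}
  {q: True, h: True, u: False, n: False}
  {q: True, h: False, u: False, n: False}
  {n: True, q: True, h: True, u: False}
  {n: True, q: True, h: False, u: False}
  {u: True, h: True, n: False, q: False}
  {u: True, h: False, n: False, q: False}
  {n: True, u: True, h: True, q: False}
  {q: True, u: True, h: True, n: False}
  {n: True, q: True, u: True, h: True}


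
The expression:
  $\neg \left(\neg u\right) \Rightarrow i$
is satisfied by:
  {i: True, u: False}
  {u: False, i: False}
  {u: True, i: True}


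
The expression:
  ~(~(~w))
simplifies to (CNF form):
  ~w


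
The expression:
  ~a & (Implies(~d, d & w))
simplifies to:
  d & ~a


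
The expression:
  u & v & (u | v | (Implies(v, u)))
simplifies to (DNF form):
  u & v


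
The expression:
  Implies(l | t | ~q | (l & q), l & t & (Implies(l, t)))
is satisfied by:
  {q: True, l: True, t: True}
  {l: True, t: True, q: False}
  {q: True, t: False, l: False}


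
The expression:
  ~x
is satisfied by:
  {x: False}


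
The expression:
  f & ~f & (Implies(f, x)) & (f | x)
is never true.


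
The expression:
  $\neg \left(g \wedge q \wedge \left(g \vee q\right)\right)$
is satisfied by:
  {g: False, q: False}
  {q: True, g: False}
  {g: True, q: False}


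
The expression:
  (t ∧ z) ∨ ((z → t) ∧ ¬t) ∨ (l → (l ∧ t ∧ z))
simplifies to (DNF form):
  (t ∧ z) ∨ (¬t ∧ ¬z) ∨ ¬l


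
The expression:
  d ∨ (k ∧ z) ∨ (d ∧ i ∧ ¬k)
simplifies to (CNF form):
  (d ∨ k) ∧ (d ∨ z)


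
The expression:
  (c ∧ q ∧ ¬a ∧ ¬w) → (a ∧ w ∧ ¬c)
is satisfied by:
  {w: True, a: True, c: False, q: False}
  {w: True, c: False, q: False, a: False}
  {a: True, c: False, q: False, w: False}
  {a: False, c: False, q: False, w: False}
  {w: True, q: True, a: True, c: False}
  {w: True, q: True, a: False, c: False}
  {q: True, a: True, w: False, c: False}
  {q: True, w: False, c: False, a: False}
  {a: True, w: True, c: True, q: False}
  {w: True, c: True, a: False, q: False}
  {a: True, c: True, w: False, q: False}
  {c: True, w: False, q: False, a: False}
  {w: True, q: True, c: True, a: True}
  {w: True, q: True, c: True, a: False}
  {q: True, c: True, a: True, w: False}


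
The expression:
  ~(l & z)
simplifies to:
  ~l | ~z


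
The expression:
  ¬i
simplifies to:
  ¬i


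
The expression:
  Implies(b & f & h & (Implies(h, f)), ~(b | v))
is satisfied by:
  {h: False, b: False, f: False}
  {f: True, h: False, b: False}
  {b: True, h: False, f: False}
  {f: True, b: True, h: False}
  {h: True, f: False, b: False}
  {f: True, h: True, b: False}
  {b: True, h: True, f: False}


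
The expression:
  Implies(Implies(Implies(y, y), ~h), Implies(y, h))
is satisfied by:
  {h: True, y: False}
  {y: False, h: False}
  {y: True, h: True}


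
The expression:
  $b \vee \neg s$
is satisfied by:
  {b: True, s: False}
  {s: False, b: False}
  {s: True, b: True}


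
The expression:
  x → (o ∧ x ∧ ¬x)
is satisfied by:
  {x: False}


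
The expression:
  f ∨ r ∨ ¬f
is always true.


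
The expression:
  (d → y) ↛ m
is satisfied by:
  {y: True, d: False, m: False}
  {d: False, m: False, y: False}
  {y: True, d: True, m: False}


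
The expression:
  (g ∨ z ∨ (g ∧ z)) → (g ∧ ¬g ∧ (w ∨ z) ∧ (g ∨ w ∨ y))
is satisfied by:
  {g: False, z: False}


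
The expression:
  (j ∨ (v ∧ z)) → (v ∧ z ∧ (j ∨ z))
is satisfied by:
  {v: True, z: True, j: False}
  {v: True, z: False, j: False}
  {z: True, v: False, j: False}
  {v: False, z: False, j: False}
  {j: True, v: True, z: True}


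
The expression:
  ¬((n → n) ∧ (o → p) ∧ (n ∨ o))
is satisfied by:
  {p: False, o: False, n: False}
  {o: True, p: False, n: False}
  {n: True, o: True, p: False}
  {p: True, n: False, o: False}


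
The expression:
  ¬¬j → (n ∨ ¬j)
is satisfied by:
  {n: True, j: False}
  {j: False, n: False}
  {j: True, n: True}


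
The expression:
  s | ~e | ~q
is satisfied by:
  {s: True, e: False, q: False}
  {e: False, q: False, s: False}
  {s: True, q: True, e: False}
  {q: True, e: False, s: False}
  {s: True, e: True, q: False}
  {e: True, s: False, q: False}
  {s: True, q: True, e: True}


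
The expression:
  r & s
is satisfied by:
  {r: True, s: True}


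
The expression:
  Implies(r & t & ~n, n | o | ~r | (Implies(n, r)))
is always true.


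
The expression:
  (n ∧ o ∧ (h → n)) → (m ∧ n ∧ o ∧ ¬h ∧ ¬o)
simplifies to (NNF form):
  ¬n ∨ ¬o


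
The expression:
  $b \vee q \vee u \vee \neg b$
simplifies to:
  $\text{True}$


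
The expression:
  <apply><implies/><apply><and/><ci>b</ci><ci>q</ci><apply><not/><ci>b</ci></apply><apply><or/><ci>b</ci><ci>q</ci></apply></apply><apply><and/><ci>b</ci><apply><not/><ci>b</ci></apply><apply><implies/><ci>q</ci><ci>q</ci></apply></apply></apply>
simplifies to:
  <true/>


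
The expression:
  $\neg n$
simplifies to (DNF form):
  $\neg n$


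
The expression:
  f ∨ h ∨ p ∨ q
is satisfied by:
  {p: True, q: True, h: True, f: True}
  {p: True, q: True, h: True, f: False}
  {p: True, q: True, f: True, h: False}
  {p: True, q: True, f: False, h: False}
  {p: True, h: True, f: True, q: False}
  {p: True, h: True, f: False, q: False}
  {p: True, h: False, f: True, q: False}
  {p: True, h: False, f: False, q: False}
  {q: True, h: True, f: True, p: False}
  {q: True, h: True, f: False, p: False}
  {q: True, f: True, h: False, p: False}
  {q: True, f: False, h: False, p: False}
  {h: True, f: True, q: False, p: False}
  {h: True, q: False, f: False, p: False}
  {f: True, q: False, h: False, p: False}


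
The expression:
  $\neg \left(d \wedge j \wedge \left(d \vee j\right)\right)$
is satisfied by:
  {d: False, j: False}
  {j: True, d: False}
  {d: True, j: False}


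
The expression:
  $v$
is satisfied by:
  {v: True}


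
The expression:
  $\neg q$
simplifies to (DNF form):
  $\neg q$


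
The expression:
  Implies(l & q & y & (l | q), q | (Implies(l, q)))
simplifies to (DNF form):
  True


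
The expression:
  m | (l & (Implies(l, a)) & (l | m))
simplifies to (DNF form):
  m | (a & l)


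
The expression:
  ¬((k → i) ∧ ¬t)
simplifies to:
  t ∨ (k ∧ ¬i)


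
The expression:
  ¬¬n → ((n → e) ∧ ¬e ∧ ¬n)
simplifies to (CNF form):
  ¬n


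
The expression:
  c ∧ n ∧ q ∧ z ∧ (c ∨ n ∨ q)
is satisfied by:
  {c: True, z: True, q: True, n: True}


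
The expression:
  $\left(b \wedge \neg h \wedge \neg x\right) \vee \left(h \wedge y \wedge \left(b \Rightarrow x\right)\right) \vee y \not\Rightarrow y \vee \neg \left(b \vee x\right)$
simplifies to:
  $\left(\neg b \wedge \neg x\right) \vee \left(\neg h \wedge \neg x\right) \vee \left(h \wedge x \wedge y\right)$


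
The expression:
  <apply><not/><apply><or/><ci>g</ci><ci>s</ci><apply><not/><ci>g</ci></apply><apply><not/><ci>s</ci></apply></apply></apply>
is never true.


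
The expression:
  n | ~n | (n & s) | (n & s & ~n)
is always true.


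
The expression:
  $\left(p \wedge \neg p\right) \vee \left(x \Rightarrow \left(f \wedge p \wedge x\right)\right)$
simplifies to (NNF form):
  $\left(f \wedge p\right) \vee \neg x$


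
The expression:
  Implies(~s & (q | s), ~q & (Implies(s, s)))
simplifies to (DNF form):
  s | ~q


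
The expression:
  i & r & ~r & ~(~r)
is never true.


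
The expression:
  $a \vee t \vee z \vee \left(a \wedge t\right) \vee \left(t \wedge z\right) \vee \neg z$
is always true.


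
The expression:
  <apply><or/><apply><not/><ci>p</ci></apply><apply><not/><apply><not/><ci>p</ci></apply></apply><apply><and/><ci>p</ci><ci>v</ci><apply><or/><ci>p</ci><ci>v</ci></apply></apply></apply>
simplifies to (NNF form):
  <true/>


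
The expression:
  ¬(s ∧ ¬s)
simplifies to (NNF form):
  True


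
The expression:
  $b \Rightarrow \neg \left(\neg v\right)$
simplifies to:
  $v \vee \neg b$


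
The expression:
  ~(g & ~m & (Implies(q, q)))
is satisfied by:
  {m: True, g: False}
  {g: False, m: False}
  {g: True, m: True}


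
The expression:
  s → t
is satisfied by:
  {t: True, s: False}
  {s: False, t: False}
  {s: True, t: True}


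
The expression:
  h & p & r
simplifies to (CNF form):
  h & p & r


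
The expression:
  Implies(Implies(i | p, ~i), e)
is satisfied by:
  {i: True, e: True}
  {i: True, e: False}
  {e: True, i: False}


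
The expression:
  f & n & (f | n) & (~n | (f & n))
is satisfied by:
  {f: True, n: True}


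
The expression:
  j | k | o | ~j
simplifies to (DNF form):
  True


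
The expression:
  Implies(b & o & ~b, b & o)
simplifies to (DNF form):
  True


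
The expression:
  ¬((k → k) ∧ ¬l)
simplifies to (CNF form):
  l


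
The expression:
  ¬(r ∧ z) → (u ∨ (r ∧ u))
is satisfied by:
  {r: True, u: True, z: True}
  {r: True, u: True, z: False}
  {u: True, z: True, r: False}
  {u: True, z: False, r: False}
  {r: True, z: True, u: False}


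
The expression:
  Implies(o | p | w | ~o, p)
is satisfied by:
  {p: True}


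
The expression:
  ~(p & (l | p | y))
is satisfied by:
  {p: False}


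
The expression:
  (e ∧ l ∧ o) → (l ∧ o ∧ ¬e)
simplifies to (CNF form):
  ¬e ∨ ¬l ∨ ¬o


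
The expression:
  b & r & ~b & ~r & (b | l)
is never true.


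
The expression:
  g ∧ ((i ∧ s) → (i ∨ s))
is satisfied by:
  {g: True}


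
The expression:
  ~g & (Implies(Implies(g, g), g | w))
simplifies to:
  w & ~g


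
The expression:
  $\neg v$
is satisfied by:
  {v: False}


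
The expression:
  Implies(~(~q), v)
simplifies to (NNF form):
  v | ~q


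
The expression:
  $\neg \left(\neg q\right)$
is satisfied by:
  {q: True}


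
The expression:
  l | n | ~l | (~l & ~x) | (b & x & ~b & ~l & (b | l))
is always true.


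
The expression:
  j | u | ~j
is always true.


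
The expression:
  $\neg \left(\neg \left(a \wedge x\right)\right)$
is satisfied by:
  {a: True, x: True}


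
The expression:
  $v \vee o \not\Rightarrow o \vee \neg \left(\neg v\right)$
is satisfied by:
  {v: True}


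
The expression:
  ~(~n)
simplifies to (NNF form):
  n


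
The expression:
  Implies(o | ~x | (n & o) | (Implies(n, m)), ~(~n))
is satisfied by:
  {n: True}


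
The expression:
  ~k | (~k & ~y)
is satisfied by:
  {k: False}


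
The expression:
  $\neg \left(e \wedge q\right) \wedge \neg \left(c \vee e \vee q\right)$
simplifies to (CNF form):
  $\neg c \wedge \neg e \wedge \neg q$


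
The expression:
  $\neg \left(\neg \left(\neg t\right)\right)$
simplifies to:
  $\neg t$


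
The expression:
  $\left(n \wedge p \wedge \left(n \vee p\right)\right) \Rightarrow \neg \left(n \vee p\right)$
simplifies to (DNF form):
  $\neg n \vee \neg p$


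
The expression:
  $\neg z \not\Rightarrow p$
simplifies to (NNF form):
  $\neg p \wedge \neg z$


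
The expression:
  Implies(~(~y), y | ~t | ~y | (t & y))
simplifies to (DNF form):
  True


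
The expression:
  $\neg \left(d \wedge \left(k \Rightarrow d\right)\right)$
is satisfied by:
  {d: False}


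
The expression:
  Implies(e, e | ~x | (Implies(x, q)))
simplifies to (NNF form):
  True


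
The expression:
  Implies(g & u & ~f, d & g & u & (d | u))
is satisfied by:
  {d: True, f: True, u: False, g: False}
  {d: True, f: False, u: False, g: False}
  {f: True, d: False, u: False, g: False}
  {d: False, f: False, u: False, g: False}
  {g: True, d: True, f: True, u: False}
  {g: True, d: True, f: False, u: False}
  {g: True, f: True, d: False, u: False}
  {g: True, f: False, d: False, u: False}
  {d: True, u: True, f: True, g: False}
  {d: True, u: True, f: False, g: False}
  {u: True, f: True, d: False, g: False}
  {u: True, d: False, f: False, g: False}
  {g: True, u: True, d: True, f: True}
  {g: True, u: True, d: True, f: False}
  {g: True, u: True, f: True, d: False}


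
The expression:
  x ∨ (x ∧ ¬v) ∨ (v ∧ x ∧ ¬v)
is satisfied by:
  {x: True}


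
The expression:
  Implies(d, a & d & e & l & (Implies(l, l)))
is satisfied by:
  {a: True, e: True, l: True, d: False}
  {a: True, e: True, l: False, d: False}
  {a: True, l: True, e: False, d: False}
  {a: True, l: False, e: False, d: False}
  {e: True, l: True, a: False, d: False}
  {e: True, a: False, l: False, d: False}
  {e: False, l: True, a: False, d: False}
  {e: False, a: False, l: False, d: False}
  {a: True, d: True, e: True, l: True}


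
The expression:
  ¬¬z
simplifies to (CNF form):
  z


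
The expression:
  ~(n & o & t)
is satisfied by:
  {o: False, t: False, n: False}
  {n: True, o: False, t: False}
  {t: True, o: False, n: False}
  {n: True, t: True, o: False}
  {o: True, n: False, t: False}
  {n: True, o: True, t: False}
  {t: True, o: True, n: False}


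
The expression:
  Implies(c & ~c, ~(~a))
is always true.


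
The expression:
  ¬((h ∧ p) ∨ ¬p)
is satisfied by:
  {p: True, h: False}


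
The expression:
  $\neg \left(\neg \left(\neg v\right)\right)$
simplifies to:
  $\neg v$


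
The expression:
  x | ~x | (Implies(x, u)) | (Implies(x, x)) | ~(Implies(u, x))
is always true.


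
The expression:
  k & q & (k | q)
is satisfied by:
  {q: True, k: True}


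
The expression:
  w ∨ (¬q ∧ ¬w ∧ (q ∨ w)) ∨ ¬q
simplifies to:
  w ∨ ¬q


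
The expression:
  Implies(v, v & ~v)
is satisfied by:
  {v: False}


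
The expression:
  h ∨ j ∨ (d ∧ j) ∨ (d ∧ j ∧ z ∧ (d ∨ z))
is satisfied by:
  {h: True, j: True}
  {h: True, j: False}
  {j: True, h: False}


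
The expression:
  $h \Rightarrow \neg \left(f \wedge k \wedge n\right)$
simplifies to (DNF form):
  $\neg f \vee \neg h \vee \neg k \vee \neg n$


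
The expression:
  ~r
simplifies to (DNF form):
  ~r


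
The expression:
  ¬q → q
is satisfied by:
  {q: True}


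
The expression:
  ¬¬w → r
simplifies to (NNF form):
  r ∨ ¬w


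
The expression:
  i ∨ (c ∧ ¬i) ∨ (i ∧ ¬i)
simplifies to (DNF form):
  c ∨ i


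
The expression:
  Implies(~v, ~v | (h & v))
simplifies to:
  True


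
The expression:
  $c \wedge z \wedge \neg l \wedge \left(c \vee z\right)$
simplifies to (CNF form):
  $c \wedge z \wedge \neg l$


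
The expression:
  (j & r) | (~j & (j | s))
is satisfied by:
  {r: True, s: True, j: False}
  {s: True, j: False, r: False}
  {r: True, s: True, j: True}
  {r: True, j: True, s: False}


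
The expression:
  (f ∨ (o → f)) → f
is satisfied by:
  {o: True, f: True}
  {o: True, f: False}
  {f: True, o: False}


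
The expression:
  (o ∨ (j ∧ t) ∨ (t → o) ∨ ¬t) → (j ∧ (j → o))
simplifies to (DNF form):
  (j ∧ o) ∨ (j ∧ ¬j) ∨ (j ∧ o ∧ t) ∨ (j ∧ o ∧ ¬o) ∨ (j ∧ t ∧ ¬j) ∨ (j ∧ ¬j ∧ ¬o) ∨ (o ∧ t ∧ ¬o) ∨ (t ∧ ¬j ∧ ¬o)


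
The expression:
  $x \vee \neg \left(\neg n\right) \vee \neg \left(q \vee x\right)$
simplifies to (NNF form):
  $n \vee x \vee \neg q$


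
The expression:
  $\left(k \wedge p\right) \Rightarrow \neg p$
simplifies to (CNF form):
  $\neg k \vee \neg p$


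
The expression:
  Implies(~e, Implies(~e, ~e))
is always true.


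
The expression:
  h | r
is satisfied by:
  {r: True, h: True}
  {r: True, h: False}
  {h: True, r: False}


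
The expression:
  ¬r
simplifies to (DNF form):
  ¬r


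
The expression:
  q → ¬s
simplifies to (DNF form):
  ¬q ∨ ¬s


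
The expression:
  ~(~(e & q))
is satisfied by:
  {e: True, q: True}


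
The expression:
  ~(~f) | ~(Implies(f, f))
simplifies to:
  f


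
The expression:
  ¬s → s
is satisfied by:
  {s: True}


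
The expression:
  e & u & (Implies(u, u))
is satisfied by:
  {e: True, u: True}


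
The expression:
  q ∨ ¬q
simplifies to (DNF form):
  True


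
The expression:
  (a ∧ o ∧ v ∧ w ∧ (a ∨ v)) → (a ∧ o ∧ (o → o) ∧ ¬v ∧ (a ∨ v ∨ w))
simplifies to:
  ¬a ∨ ¬o ∨ ¬v ∨ ¬w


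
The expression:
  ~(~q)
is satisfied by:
  {q: True}


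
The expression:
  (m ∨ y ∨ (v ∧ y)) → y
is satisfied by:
  {y: True, m: False}
  {m: False, y: False}
  {m: True, y: True}


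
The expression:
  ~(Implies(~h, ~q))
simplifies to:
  q & ~h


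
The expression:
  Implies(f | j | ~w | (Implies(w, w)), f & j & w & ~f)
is never true.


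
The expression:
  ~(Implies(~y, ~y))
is never true.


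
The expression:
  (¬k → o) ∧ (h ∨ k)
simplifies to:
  k ∨ (h ∧ o)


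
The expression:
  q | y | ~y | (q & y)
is always true.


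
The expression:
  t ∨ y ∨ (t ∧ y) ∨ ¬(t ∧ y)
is always true.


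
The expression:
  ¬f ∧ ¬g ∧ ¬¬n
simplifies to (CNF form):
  n ∧ ¬f ∧ ¬g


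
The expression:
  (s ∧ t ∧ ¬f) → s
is always true.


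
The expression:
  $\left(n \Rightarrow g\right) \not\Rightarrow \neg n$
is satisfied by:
  {g: True, n: True}


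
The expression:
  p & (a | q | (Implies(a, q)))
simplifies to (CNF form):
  p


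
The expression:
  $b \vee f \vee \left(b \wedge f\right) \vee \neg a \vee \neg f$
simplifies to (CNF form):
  $\text{True}$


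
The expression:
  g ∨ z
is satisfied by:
  {z: True, g: True}
  {z: True, g: False}
  {g: True, z: False}


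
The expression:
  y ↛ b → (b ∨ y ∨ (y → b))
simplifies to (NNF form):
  True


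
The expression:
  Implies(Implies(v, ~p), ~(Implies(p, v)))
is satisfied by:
  {p: True}


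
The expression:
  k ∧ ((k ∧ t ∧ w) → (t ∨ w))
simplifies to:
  k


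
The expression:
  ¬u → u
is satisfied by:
  {u: True}


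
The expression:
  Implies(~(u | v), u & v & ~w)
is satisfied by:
  {v: True, u: True}
  {v: True, u: False}
  {u: True, v: False}


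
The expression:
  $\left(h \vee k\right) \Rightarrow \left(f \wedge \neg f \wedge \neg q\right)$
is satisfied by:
  {h: False, k: False}


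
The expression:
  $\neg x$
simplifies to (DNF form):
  $\neg x$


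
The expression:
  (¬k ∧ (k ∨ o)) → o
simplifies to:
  True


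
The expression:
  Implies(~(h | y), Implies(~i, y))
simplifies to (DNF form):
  h | i | y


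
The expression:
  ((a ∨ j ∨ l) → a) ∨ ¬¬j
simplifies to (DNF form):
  a ∨ j ∨ ¬l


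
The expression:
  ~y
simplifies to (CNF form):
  ~y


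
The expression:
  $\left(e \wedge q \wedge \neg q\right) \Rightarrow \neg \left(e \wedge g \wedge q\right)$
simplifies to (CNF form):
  $\text{True}$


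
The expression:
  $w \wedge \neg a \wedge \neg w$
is never true.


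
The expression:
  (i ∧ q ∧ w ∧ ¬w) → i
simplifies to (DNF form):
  True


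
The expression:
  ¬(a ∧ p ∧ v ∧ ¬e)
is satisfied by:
  {e: True, p: False, v: False, a: False}
  {e: False, p: False, v: False, a: False}
  {a: True, e: True, p: False, v: False}
  {a: True, e: False, p: False, v: False}
  {e: True, v: True, a: False, p: False}
  {v: True, a: False, p: False, e: False}
  {a: True, v: True, e: True, p: False}
  {a: True, v: True, e: False, p: False}
  {e: True, p: True, a: False, v: False}
  {p: True, a: False, v: False, e: False}
  {e: True, a: True, p: True, v: False}
  {a: True, p: True, e: False, v: False}
  {e: True, v: True, p: True, a: False}
  {v: True, p: True, a: False, e: False}
  {a: True, v: True, p: True, e: True}


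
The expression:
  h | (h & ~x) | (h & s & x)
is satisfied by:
  {h: True}


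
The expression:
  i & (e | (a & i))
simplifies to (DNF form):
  (a & i) | (e & i)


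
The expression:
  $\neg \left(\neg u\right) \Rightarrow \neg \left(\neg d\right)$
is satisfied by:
  {d: True, u: False}
  {u: False, d: False}
  {u: True, d: True}


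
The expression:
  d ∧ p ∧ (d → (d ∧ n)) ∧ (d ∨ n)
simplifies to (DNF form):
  d ∧ n ∧ p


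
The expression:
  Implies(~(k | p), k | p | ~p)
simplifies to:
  True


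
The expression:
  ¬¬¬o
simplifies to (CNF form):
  ¬o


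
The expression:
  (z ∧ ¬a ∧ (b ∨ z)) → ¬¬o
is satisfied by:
  {a: True, o: True, z: False}
  {a: True, z: False, o: False}
  {o: True, z: False, a: False}
  {o: False, z: False, a: False}
  {a: True, o: True, z: True}
  {a: True, z: True, o: False}
  {o: True, z: True, a: False}


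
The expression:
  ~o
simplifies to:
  ~o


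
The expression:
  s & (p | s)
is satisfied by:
  {s: True}


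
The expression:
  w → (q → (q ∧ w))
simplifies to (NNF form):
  True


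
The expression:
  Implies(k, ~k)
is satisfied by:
  {k: False}


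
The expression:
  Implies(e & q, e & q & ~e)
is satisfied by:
  {e: False, q: False}
  {q: True, e: False}
  {e: True, q: False}


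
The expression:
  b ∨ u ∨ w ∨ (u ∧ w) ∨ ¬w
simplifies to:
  True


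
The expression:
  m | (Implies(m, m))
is always true.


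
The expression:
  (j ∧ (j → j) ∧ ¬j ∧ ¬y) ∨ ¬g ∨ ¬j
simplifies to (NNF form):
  ¬g ∨ ¬j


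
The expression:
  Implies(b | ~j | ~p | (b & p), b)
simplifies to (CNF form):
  (b | j) & (b | p)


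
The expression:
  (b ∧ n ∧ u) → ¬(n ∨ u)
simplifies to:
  ¬b ∨ ¬n ∨ ¬u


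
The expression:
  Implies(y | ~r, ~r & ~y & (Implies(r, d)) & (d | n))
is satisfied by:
  {r: True, n: True, d: True, y: False}
  {r: True, n: True, y: False, d: False}
  {r: True, d: True, y: False, n: False}
  {r: True, y: False, d: False, n: False}
  {n: True, d: True, y: False, r: False}
  {n: True, y: False, d: False, r: False}
  {d: True, n: False, y: False, r: False}


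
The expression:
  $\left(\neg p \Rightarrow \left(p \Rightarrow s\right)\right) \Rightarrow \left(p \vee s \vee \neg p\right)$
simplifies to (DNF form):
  $\text{True}$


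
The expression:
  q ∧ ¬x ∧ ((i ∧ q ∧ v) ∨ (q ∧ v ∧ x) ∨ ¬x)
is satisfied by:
  {q: True, x: False}
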